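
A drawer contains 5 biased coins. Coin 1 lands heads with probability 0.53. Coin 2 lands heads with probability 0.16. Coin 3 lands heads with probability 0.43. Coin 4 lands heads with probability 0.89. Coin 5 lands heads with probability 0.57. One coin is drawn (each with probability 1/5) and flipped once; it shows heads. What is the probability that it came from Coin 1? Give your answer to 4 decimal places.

Tabulate prior·likelihood by source: [1] prior 0.2, lik 0.53, product 0.1060; [2] prior 0.2, lik 0.16, product 0.03200; [3] prior 0.2, lik 0.43, product 0.08600; [4] prior 0.2, lik 0.89, product 0.1780; [5] prior 0.2, lik 0.57, product 0.1140.
Normalizing constant = 0.51600; the posterior for Coin 1 is its product over the sum, 0.1060/0.51600 = 0.2054.

Posterior probability ≈ 0.2054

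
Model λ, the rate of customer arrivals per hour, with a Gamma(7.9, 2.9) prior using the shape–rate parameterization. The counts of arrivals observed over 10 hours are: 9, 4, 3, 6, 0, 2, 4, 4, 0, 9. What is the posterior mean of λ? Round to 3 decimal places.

Posterior mean ≈ 3.791

The Poisson likelihood adds the total count to the shape and the number of exposure periods to the rate. Here ∑xᵢ = 41 and n = 10, so shape 7.9→48.9 and rate 2.9→12.9.
Posterior mean = shape/rate = 48.9/12.9 = 3.791.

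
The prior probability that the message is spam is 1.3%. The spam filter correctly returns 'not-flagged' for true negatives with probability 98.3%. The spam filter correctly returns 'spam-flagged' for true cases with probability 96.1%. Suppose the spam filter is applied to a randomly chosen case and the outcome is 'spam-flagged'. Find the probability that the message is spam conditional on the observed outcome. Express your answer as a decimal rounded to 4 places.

Let H be the event that the message is spam. P(H) = 0.013, so P(¬H) = 0.987. With E the 'spam-flagged' result, P(E|H) = 0.961 and P(E|¬H) = 0.017.
P(E) = 0.961·0.013 + 0.017·0.987 = 0.012493 + 0.016779 = 0.029272.
By Bayes' theorem, P(H|E) = 0.012493 / 0.029272 = 0.4268.

P(H | E) ≈ 0.4268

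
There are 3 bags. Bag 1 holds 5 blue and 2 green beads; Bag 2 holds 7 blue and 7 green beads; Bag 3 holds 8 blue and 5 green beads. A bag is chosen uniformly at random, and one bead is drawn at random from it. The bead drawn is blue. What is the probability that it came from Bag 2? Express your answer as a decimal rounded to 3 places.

Tabulate prior·likelihood by source: [1] prior 0.333333, lik 0.7143, product 0.2381; [2] prior 0.333333, lik 0.5, product 0.1667; [3] prior 0.333333, lik 0.6154, product 0.2051.
Normalizing constant = 0.60989; the posterior for Bag 2 is its product over the sum, 0.1667/0.60989 = 0.273.

Posterior probability ≈ 0.273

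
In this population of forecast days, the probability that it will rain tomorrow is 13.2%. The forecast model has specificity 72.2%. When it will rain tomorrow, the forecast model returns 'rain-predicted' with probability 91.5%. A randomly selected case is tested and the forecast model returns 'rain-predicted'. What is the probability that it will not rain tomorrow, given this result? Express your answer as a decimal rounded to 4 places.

P(¬H | E) ≈ 0.6664

Write H for 'it will rain tomorrow'. Prior odds H:¬H = 0.132/0.868 = 0.15207. For the 'rain-predicted' outcome, the likelihood ratio is 0.915/0.278 = 3.2914.
Posterior odds = 0.15207 × 3.2914 = 0.50053, so P(H|E) = 0.50053/(1+0.50053) = 0.3336. Then P(¬H|E) = 1 − 0.3336 = 0.6664.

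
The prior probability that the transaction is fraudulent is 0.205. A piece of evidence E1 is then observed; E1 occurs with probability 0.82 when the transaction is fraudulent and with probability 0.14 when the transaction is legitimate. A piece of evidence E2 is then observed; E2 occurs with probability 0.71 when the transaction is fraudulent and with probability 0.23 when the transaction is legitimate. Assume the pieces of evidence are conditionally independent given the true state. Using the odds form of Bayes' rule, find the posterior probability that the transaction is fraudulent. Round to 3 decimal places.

Prior odds = 0.205/(1−0.205) = 0.25786. In log-odds, ln(0.25786) = -1.3553.
Add log likelihood ratios: ln(5.8571) + ln(3.0870) = 2.8948.
Posterior log-odds = 1.5395, so posterior odds = exp(1.5395) = 4.6623. Converting, P(H|E) = 4.6623/5.6623 = 0.823.

Posterior probability ≈ 0.823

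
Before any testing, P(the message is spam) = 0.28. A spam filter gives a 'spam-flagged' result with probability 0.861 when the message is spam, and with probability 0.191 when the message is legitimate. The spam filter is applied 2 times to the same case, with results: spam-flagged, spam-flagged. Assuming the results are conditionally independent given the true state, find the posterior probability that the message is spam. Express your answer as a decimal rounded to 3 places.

Let H be the event that the message is spam; start with P(H) = 0.28. P('spam-flagged'|H) = 0.861, P('spam-flagged'|¬H) = 0.191.
Update on result 1 ('spam-flagged'): P(H) ← 0.861·0.2800 / (0.861·0.2800 + 0.191·0.7200) = 0.24108/0.37860 = 0.6368.
Update on result 2 ('spam-flagged'): P(H) ← 0.861·0.6368 / (0.861·0.6368 + 0.191·0.3632) = 0.54826/0.61763 = 0.8877.

Posterior P(H) ≈ 0.888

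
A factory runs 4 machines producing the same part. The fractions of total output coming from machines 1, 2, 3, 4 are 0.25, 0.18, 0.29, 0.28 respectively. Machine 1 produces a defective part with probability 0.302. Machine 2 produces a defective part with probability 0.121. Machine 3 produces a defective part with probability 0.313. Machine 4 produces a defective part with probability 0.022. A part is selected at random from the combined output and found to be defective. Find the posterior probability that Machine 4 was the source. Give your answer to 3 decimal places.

Tabulate prior·likelihood by source: [1] prior 0.25, lik 0.302, product 0.07550; [2] prior 0.18, lik 0.121, product 0.02178; [3] prior 0.29, lik 0.313, product 0.09077; [4] prior 0.28, lik 0.022, product 0.006160.
Normalizing constant = 0.19421; the posterior for Machine 4 is its product over the sum, 0.006160/0.19421 = 0.032.

Posterior probability ≈ 0.032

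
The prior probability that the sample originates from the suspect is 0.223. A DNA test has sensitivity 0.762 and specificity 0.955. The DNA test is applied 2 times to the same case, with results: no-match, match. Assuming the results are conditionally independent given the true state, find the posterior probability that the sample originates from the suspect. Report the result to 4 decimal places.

Posterior P(H) ≈ 0.5477

With H the event that the sample originates from the suspect, the joint likelihood of the observed sequence is P(data|H) = 0.238·0.762 = 0.18136 and P(data|¬H) = 0.955·0.045 = 0.042975.
Bayes: P(H|data) = 0.223·0.18136 / (0.223·0.18136 + 0.777·0.042975) = 0.040442/0.073834 = 0.5477.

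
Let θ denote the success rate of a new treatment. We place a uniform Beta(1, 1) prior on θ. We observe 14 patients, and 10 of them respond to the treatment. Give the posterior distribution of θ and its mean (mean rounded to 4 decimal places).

Observing 10 successes and 4 failures updates Beta(1, 1) by adding the success and failure counts to the two shape parameters: α = 1+10 = 11, β = 1+4 = 5.
E[θ | data] = 11/(11+5) = 0.6875.

Posterior: Beta(11, 5); mean ≈ 0.6875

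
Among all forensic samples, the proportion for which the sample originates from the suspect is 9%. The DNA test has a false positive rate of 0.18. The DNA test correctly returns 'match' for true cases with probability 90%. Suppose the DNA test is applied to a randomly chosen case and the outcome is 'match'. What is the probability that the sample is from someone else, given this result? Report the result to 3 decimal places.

P(¬H | E) ≈ 0.669

Let H be the event that the sample originates from the suspect. P(H) = 0.09, so P(¬H) = 0.91. With E the 'match' result, P(E|H) = 0.9 and P(E|¬H) = 0.18.
P(E) = 0.9·0.09 + 0.18·0.91 = 0.081000 + 0.16380 = 0.24480.
By Bayes' theorem, P(H|E) = 0.081000 / 0.24480 = 0.331. Hence P(¬H|E) = 1 − 0.331 = 0.669.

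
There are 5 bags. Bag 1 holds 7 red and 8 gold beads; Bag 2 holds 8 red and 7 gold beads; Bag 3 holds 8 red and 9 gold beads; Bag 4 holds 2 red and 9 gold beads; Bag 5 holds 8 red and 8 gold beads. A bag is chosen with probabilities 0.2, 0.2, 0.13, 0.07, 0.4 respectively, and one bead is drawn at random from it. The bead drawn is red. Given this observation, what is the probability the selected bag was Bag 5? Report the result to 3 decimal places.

Posterior probability ≈ 0.422

Tabulate prior·likelihood by source: [1] prior 0.2, lik 0.4667, product 0.09333; [2] prior 0.2, lik 0.5333, product 0.1067; [3] prior 0.13, lik 0.4706, product 0.06118; [4] prior 0.07, lik 0.1818, product 0.01273; [5] prior 0.4, lik 0.5, product 0.2000.
Normalizing constant = 0.47390; the posterior for Bag 5 is its product over the sum, 0.2000/0.47390 = 0.422.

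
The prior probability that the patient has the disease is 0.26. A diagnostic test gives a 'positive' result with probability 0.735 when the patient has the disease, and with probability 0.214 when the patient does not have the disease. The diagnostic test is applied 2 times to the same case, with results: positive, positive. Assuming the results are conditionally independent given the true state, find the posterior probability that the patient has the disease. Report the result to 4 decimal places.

With H the event that the patient has the disease, the joint likelihood of the observed sequence is P(data|H) = 0.735·0.735 = 0.54022 and P(data|¬H) = 0.214·0.214 = 0.045796.
Bayes: P(H|data) = 0.26·0.54022 / (0.26·0.54022 + 0.74·0.045796) = 0.14046/0.17435 = 0.8056.

Posterior P(H) ≈ 0.8056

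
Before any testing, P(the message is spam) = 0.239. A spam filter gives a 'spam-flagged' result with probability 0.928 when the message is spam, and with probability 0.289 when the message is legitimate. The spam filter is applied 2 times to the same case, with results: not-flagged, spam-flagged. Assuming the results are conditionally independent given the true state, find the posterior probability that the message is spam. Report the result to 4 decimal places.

Let H be the event that the message is spam; start with P(H) = 0.239. P('spam-flagged'|H) = 0.928, P('spam-flagged'|¬H) = 0.289.
Update on result 1 ('not-flagged'): P(H) ← 0.072·0.2390 / (0.072·0.2390 + 0.711·0.7610) = 0.017208/0.55828 = 0.0308.
Update on result 2 ('spam-flagged'): P(H) ← 0.928·0.0308 / (0.928·0.0308 + 0.289·0.9692) = 0.028604/0.30870 = 0.0927.

Posterior P(H) ≈ 0.0927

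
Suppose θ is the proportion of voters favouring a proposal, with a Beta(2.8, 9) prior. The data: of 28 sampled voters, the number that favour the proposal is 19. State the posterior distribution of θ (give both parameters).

The binomial likelihood is conjugate to the Beta prior: with 19 successes and 9 failures, the posterior is Beta(2.8+19, 9+9) = Beta(21.8, 18).

Posterior: Beta(21.8, 18)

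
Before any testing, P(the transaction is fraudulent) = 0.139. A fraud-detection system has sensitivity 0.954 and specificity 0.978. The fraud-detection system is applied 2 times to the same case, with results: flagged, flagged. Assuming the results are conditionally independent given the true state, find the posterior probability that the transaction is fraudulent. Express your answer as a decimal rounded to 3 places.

Posterior P(H) ≈ 0.997

Let H be the event that the transaction is fraudulent; start with P(H) = 0.139. P('flagged'|H) = 0.954, P('flagged'|¬H) = 0.022.
Update on result 1 ('flagged'): P(H) ← 0.954·0.1390 / (0.954·0.1390 + 0.022·0.8610) = 0.13261/0.15155 = 0.8750.
Update on result 2 ('flagged'): P(H) ← 0.954·0.8750 / (0.954·0.8750 + 0.022·0.1250) = 0.83476/0.83751 = 0.9967.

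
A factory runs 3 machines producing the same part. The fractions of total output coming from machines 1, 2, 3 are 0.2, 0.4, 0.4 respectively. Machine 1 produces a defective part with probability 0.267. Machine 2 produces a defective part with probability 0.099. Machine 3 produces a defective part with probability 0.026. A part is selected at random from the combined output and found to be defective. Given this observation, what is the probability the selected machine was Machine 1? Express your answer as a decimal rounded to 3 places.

Tabulate prior·likelihood by source: [1] prior 0.2, lik 0.267, product 0.05340; [2] prior 0.4, lik 0.099, product 0.03960; [3] prior 0.4, lik 0.026, product 0.01040.
Normalizing constant = 0.10340; the posterior for Machine 1 is its product over the sum, 0.05340/0.10340 = 0.516.

Posterior probability ≈ 0.516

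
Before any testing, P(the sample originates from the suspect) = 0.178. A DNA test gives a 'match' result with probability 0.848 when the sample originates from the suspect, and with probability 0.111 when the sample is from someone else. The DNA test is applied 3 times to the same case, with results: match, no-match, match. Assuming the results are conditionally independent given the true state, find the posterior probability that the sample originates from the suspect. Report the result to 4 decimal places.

Posterior P(H) ≈ 0.6836

Let H be the event that the sample originates from the suspect; start with P(H) = 0.178. P('match'|H) = 0.848, P('match'|¬H) = 0.111.
Update on result 1 ('match'): P(H) ← 0.848·0.1780 / (0.848·0.1780 + 0.111·0.8220) = 0.15094/0.24219 = 0.6233.
Update on result 2 ('no-match'): P(H) ← 0.152·0.6233 / (0.152·0.6233 + 0.889·0.3767) = 0.094735/0.42966 = 0.2205.
Update on result 3 ('match'): P(H) ← 0.848·0.2205 / (0.848·0.2205 + 0.111·0.7795) = 0.18697/0.27350 = 0.6836.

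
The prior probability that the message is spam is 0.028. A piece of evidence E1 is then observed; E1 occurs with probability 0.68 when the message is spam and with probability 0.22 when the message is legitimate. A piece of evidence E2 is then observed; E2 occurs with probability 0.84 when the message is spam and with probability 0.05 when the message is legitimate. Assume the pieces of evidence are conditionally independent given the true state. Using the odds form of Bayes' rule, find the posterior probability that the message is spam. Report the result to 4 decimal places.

Posterior probability ≈ 0.5993

Prior odds = 0.028/(1−0.028) = 0.028807.
Likelihood ratio for E1 = 0.68/0.22 = 3.0909.
Likelihood ratio for E2 = 0.84/0.05 = 16.800.
Posterior odds = prior odds × LR₁ × LR₂ = 1.4958.
Posterior probability = odds/(1+odds) = 1.4958/2.4958 = 0.5993.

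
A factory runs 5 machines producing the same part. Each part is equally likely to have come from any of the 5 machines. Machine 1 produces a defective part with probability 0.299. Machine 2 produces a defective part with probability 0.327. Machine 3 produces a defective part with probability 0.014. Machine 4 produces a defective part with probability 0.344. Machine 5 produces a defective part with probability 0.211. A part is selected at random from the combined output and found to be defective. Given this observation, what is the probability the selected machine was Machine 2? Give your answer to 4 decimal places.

Posterior probability ≈ 0.2736

Tabulate prior·likelihood by source: [1] prior 0.2, lik 0.299, product 0.05980; [2] prior 0.2, lik 0.327, product 0.06540; [3] prior 0.2, lik 0.014, product 0.002800; [4] prior 0.2, lik 0.344, product 0.06880; [5] prior 0.2, lik 0.211, product 0.04220.
Normalizing constant = 0.23900; the posterior for Machine 2 is its product over the sum, 0.06540/0.23900 = 0.2736.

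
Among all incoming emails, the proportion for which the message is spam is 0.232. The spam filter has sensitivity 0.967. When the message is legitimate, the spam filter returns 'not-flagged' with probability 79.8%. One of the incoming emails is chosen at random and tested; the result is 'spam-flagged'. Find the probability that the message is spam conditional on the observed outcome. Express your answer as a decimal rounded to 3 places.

Write H for 'the message is spam'. Prior odds H:¬H = 0.232/0.768 = 0.30208. For the 'spam-flagged' outcome, the likelihood ratio is 0.967/0.202 = 4.7871.
Posterior odds = 0.30208 × 4.7871 = 1.4461, so P(H|E) = 1.4461/(1+1.4461) = 0.591.

P(H | E) ≈ 0.591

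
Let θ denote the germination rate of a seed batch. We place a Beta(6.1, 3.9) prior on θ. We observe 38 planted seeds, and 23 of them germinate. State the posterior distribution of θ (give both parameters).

Posterior: Beta(29.1, 18.9)

The binomial likelihood is conjugate to the Beta prior: with 23 successes and 15 failures, the posterior is Beta(6.1+23, 3.9+15) = Beta(29.1, 18.9).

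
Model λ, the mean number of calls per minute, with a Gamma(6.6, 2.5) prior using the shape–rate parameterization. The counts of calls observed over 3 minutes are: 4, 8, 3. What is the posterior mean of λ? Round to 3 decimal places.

The Poisson likelihood adds the total count to the shape and the number of exposure periods to the rate. Here ∑xᵢ = 15 and n = 3, so shape 6.6→21.6 and rate 2.5→5.5.
Posterior mean = shape/rate = 21.6/5.5 = 3.927.

Posterior mean ≈ 3.927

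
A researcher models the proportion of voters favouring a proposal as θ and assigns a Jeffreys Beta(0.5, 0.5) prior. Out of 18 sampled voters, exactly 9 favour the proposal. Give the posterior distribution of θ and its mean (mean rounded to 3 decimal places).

The binomial likelihood is conjugate to the Beta prior: with 9 successes and 9 failures, the posterior is Beta(0.5+9, 0.5+9) = Beta(9.5, 9.5).
Posterior mean = α/(α+β) = 9.5/19 = 0.500.

Posterior: Beta(9.5, 9.5); mean ≈ 0.500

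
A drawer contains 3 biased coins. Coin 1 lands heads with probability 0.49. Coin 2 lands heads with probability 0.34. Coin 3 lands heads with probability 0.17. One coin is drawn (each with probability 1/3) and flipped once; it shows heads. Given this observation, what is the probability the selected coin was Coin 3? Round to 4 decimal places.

Posterior probability ≈ 0.1700

P(heads|C1) = 0.49; P(heads|C2) = 0.34; P(heads|C3) = 0.17.
Prior × likelihood for each source: 0.333333·0.49=0.1633, 0.333333·0.34=0.1133, 0.333333·0.17=0.05667. Summing gives P(heads) = 0.33333.
P(Coin 3 | heads) = 0.05667 / 0.33333 = 0.1700.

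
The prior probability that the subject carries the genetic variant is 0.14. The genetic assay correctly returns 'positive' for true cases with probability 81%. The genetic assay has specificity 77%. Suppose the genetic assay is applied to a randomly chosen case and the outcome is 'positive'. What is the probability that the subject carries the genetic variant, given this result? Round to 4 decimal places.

Write H for 'the subject carries the genetic variant'. Prior odds H:¬H = 0.14/0.86 = 0.16279. For the 'positive' outcome, the likelihood ratio is 0.81/0.23 = 3.5217.
Posterior odds = 0.16279 × 3.5217 = 0.57331, so P(H|E) = 0.57331/(1+0.57331) = 0.3644.

P(H | E) ≈ 0.3644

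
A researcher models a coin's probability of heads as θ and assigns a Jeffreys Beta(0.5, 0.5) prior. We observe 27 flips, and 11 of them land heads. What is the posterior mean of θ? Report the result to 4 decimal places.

Posterior mean ≈ 0.4107

Observing 11 successes and 16 failures updates Beta(0.5, 0.5) by adding the success and failure counts to the two shape parameters: α = 0.5+11 = 11.5, β = 0.5+16 = 16.5.
E[θ | data] = 11.5/(11.5+16.5) = 0.4107.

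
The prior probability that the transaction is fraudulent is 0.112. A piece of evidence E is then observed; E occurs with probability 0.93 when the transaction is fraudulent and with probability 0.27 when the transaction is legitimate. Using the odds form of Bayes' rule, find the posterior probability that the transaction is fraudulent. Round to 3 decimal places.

Prior odds = 0.112/(1−0.112) = 0.12613. In log-odds, ln(0.12613) = -2.0705.
Add log likelihood ratio: ln(3.4444) = 1.2368.
Posterior log-odds = -0.83371, so posterior odds = exp(-0.83371) = 0.43443. Converting, P(H|E) = 0.43443/1.4344 = 0.303.

Posterior probability ≈ 0.303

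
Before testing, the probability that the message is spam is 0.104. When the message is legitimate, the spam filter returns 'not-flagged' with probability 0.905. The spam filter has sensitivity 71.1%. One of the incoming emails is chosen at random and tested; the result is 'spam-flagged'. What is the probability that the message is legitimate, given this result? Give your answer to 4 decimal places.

P(¬H | E) ≈ 0.5351

Let H be the event that the message is spam. P(H) = 0.104, so P(¬H) = 0.896. With E the 'spam-flagged' result, P(E|H) = 0.711 and P(E|¬H) = 0.095.
P(E) = 0.711·0.104 + 0.095·0.896 = 0.073944 + 0.085120 = 0.15906.
By Bayes' theorem, P(H|E) = 0.073944 / 0.15906 = 0.4649. Hence P(¬H|E) = 1 − 0.4649 = 0.5351.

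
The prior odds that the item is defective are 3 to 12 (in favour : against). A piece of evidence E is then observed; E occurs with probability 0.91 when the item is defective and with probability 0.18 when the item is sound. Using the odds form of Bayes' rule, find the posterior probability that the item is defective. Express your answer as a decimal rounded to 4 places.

Prior odds = 3/12 = 0.25000.
Likelihood ratio for E = 0.91/0.18 = 5.0556.
Posterior odds = prior odds × LR = 1.2639.
Posterior probability = odds/(1+odds) = 1.2639/2.2639 = 0.5583.

Posterior probability ≈ 0.5583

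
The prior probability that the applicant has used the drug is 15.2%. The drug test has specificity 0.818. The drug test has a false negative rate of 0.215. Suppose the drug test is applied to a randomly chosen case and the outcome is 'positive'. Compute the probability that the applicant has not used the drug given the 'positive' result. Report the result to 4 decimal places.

Write H for 'the applicant has used the drug'. Prior odds H:¬H = 0.152/0.848 = 0.17925. For the 'positive' outcome, the likelihood ratio is 0.785/0.182 = 4.3132.
Posterior odds = 0.17925 × 4.3132 = 0.77312, so P(H|E) = 0.77312/(1+0.77312) = 0.4360. Then P(¬H|E) = 1 − 0.4360 = 0.5640.

P(¬H | E) ≈ 0.5640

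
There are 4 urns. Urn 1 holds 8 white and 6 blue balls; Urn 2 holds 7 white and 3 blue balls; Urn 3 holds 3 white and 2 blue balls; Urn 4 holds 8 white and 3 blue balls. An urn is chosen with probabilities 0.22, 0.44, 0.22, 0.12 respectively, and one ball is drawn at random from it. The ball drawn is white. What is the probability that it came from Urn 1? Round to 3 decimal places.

Posterior probability ≈ 0.193

P(white|Urn 1) = 0.5714; P(white|Urn 2) = 0.7; P(white|Urn 3) = 0.6; P(white|Urn 4) = 0.7273.
Prior × likelihood for each source: 0.22·0.5714=0.1257, 0.44·0.7=0.3080, 0.22·0.6=0.1320, 0.12·0.7273=0.08727. Summing gives P(white) = 0.65299.
P(Urn 1 | white) = 0.1257 / 0.65299 = 0.193.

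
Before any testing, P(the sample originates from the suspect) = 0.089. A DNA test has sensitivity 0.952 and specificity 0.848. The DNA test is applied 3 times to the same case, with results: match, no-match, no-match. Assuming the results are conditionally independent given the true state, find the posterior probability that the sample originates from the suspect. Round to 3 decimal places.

With H the event that the sample originates from the suspect, the joint likelihood of the observed sequence is P(data|H) = 0.952·0.048·0.048 = 0.0021934 and P(data|¬H) = 0.152·0.848·0.848 = 0.10930.
Bayes: P(H|data) = 0.089·0.0021934 / (0.089·0.0021934 + 0.911·0.10930) = 0.00019521/0.099771 = 0.0020.

Posterior P(H) ≈ 0.002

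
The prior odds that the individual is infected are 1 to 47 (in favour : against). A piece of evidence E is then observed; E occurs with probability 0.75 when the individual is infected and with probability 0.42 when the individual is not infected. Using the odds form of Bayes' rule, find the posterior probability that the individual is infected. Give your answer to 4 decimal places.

Prior odds = 1/47 = 0.021277. In log-odds, ln(0.021277) = -3.8501.
Add log likelihood ratio: ln(1.7857) = 0.57982.
Posterior log-odds = -3.2703, so posterior odds = exp(-3.2703) = 0.037994. Converting, P(H|E) = 0.037994/1.0380 = 0.0366.

Posterior probability ≈ 0.0366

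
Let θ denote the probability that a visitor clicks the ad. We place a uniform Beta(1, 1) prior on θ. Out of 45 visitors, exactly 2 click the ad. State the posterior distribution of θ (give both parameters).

Posterior: Beta(3, 44)

The binomial likelihood is conjugate to the Beta prior: with 2 successes and 43 failures, the posterior is Beta(1+2, 1+43) = Beta(3, 44).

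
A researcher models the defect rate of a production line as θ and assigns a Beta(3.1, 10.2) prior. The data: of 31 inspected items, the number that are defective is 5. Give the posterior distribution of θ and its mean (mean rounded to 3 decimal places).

Observing 5 successes and 26 failures updates Beta(3.1, 10.2) by adding the success and failure counts to the two shape parameters: α = 3.1+5 = 8.1, β = 10.2+26 = 36.2.
E[θ | data] = 8.1/(8.1+36.2) = 0.183.

Posterior: Beta(8.1, 36.2); mean ≈ 0.183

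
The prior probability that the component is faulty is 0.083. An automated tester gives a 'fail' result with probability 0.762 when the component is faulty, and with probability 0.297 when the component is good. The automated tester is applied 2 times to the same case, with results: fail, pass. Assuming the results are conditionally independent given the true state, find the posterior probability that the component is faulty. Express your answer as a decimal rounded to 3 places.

Posterior P(H) ≈ 0.073

Let H be the event that the component is faulty; start with P(H) = 0.083. P('fail'|H) = 0.762, P('fail'|¬H) = 0.297.
Update on result 1 ('fail'): P(H) ← 0.762·0.0830 / (0.762·0.0830 + 0.297·0.9170) = 0.063246/0.33560 = 0.1885.
Update on result 2 ('pass'): P(H) ← 0.238·0.1885 / (0.238·0.1885 + 0.703·0.8115) = 0.044853/0.61537 = 0.0729.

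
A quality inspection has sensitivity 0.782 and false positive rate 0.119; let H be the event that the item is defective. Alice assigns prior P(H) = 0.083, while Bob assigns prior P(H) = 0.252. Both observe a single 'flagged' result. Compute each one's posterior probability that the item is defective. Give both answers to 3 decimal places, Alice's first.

Alice: 0.373; Bob: 0.689

The likelihood ratio for a 'flagged' result is 0.782/0.119 = 6.5714.
Alice: prior odds 0.083/0.917 = 0.090513; posterior odds 0.59480; posterior probability 0.373.
Bob: prior odds 0.252/0.748 = 0.33690; posterior odds 2.2139; posterior probability 0.689.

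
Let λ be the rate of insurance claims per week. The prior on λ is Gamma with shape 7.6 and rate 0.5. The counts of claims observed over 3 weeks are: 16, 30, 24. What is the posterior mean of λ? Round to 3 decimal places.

Total count ∑xᵢ = 70 over n = 3 weeks.
Gamma is conjugate to the Poisson likelihood: posterior is Gamma(shape = 7.6+70 = 77.6, rate = 0.5+3 = 3.5).
Posterior mean = shape/rate = 77.6/3.5 = 22.171.

Posterior mean ≈ 22.171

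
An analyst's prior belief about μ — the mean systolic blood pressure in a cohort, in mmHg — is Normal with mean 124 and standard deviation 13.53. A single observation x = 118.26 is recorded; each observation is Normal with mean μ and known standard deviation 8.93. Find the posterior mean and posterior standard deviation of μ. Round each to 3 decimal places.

Posterior mean ≈ 120.002; posterior SD ≈ 7.453

With known σ, the Normal prior is conjugate. Weight on the data is w = (n/σ²)/(n/σ² + 1/τ₀²) = 0.0125400/(0.0125400+0.00546266) = 0.69656.
Posterior mean = w·x̄ + (1−w)·μ₀ = 0.69656·118.26 + 0.30344·124 = 120.002. Posterior variance = 1/(0.0125400+0.00546266) = 55.5474, so SD = 7.453.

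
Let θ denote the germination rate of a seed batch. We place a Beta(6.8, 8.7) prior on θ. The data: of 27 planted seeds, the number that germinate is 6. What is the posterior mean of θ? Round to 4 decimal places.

Posterior mean ≈ 0.3012

Observing 6 successes and 21 failures updates Beta(6.8, 8.7) by adding the success and failure counts to the two shape parameters: α = 6.8+6 = 12.8, β = 8.7+21 = 29.7.
E[θ | data] = 12.8/(12.8+29.7) = 0.3012.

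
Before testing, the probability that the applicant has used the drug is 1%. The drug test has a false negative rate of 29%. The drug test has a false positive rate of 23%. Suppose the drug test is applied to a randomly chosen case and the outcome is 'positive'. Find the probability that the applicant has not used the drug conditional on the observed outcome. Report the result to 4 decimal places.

P(¬H | E) ≈ 0.9698

Let H be the event that the applicant has used the drug. P(H) = 0.01, so P(¬H) = 0.99. With E the 'positive' result, P(E|H) = 0.71 and P(E|¬H) = 0.23.
P(E) = 0.71·0.01 + 0.23·0.99 = 0.0071000 + 0.22770 = 0.23480.
By Bayes' theorem, P(H|E) = 0.0071000 / 0.23480 = 0.0302. Hence P(¬H|E) = 1 − 0.0302 = 0.9698.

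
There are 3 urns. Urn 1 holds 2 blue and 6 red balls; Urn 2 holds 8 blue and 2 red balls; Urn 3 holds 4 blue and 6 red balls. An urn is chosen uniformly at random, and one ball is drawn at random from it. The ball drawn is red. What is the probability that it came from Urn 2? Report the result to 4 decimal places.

Posterior probability ≈ 0.1290

Tabulate prior·likelihood by source: [1] prior 0.333333, lik 0.75, product 0.2500; [2] prior 0.333333, lik 0.2, product 0.06667; [3] prior 0.333333, lik 0.6, product 0.2000.
Normalizing constant = 0.51667; the posterior for Urn 2 is its product over the sum, 0.06667/0.51667 = 0.1290.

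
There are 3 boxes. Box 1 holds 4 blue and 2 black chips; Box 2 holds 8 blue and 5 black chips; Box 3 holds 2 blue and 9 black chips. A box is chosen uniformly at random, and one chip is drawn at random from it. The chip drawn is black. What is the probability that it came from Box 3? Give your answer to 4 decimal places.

Tabulate prior·likelihood by source: [1] prior 0.333333, lik 0.3333, product 0.1111; [2] prior 0.333333, lik 0.3846, product 0.1282; [3] prior 0.333333, lik 0.8182, product 0.2727.
Normalizing constant = 0.51204; the posterior for Box 3 is its product over the sum, 0.2727/0.51204 = 0.5326.

Posterior probability ≈ 0.5326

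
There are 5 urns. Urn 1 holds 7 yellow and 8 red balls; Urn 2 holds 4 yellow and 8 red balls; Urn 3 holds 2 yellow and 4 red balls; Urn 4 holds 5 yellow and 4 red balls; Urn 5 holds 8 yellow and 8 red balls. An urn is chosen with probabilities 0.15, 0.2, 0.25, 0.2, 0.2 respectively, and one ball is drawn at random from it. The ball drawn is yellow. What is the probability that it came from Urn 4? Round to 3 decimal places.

Posterior probability ≈ 0.258

Tabulate prior·likelihood by source: [1] prior 0.15, lik 0.4667, product 0.07000; [2] prior 0.2, lik 0.3333, product 0.06667; [3] prior 0.25, lik 0.3333, product 0.08333; [4] prior 0.2, lik 0.5556, product 0.1111; [5] prior 0.2, lik 0.5, product 0.1000.
Normalizing constant = 0.43111; the posterior for Urn 4 is its product over the sum, 0.1111/0.43111 = 0.258.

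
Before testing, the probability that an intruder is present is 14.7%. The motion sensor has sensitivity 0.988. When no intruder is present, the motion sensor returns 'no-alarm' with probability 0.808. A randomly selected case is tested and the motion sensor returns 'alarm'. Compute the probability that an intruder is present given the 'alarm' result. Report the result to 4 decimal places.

P(H | E) ≈ 0.4700

Write H for 'an intruder is present'. Prior odds H:¬H = 0.147/0.853 = 0.17233. For the 'alarm' outcome, the likelihood ratio is 0.988/0.192 = 5.1458.
Posterior odds = 0.17233 × 5.1458 = 0.88680, so P(H|E) = 0.88680/(1+0.88680) = 0.4700.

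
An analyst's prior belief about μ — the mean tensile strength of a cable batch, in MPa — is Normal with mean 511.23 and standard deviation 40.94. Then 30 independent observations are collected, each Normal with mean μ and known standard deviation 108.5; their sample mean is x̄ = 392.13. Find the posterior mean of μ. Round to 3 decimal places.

Posterior mean ≈ 414.724

Prior precision 1/τ₀² = 1/40.94² = 0.00059663; data precision n/σ² = 30/108.5² = 0.00254837.
Posterior precision = 0.00059663 + 0.00254837 = 0.00314499.
Posterior mean = (0.00059663·511.23 + 0.00254837·392.13) / 0.00314499 = 414.724.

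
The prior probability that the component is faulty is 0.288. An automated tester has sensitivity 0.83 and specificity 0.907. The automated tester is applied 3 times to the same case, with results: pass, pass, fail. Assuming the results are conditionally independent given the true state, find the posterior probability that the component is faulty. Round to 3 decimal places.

Posterior P(H) ≈ 0.113

With H the event that the component is faulty, the joint likelihood of the observed sequence is P(data|H) = 0.17·0.17·0.83 = 0.023987 and P(data|¬H) = 0.907·0.907·0.093 = 0.076506.
Bayes: P(H|data) = 0.288·0.023987 / (0.288·0.023987 + 0.712·0.076506) = 0.0069083/0.061381 = 0.1125.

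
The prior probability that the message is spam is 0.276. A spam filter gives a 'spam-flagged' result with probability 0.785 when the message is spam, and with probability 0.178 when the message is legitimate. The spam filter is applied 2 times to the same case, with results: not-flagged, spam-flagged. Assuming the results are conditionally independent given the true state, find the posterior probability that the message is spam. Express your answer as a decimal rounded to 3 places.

With H the event that the message is spam, the joint likelihood of the observed sequence is P(data|H) = 0.215·0.785 = 0.16878 and P(data|¬H) = 0.822·0.178 = 0.14632.
Bayes: P(H|data) = 0.276·0.16878 / (0.276·0.16878 + 0.724·0.14632) = 0.046582/0.15251 = 0.3054.

Posterior P(H) ≈ 0.305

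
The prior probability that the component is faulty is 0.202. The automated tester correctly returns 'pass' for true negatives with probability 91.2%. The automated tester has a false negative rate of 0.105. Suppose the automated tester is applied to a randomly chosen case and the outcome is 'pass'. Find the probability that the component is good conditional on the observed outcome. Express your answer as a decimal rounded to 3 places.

Let H be the event that the component is faulty. P(H) = 0.202, so P(¬H) = 0.798. With E the 'pass' result, P(E|H) = 0.105 and P(E|¬H) = 0.912.
P(E) = 0.105·0.202 + 0.912·0.798 = 0.021210 + 0.72778 = 0.74899.
By Bayes' theorem, P(H|E) = 0.021210 / 0.74899 = 0.028. Hence P(¬H|E) = 1 − 0.028 = 0.972.

P(¬H | E) ≈ 0.972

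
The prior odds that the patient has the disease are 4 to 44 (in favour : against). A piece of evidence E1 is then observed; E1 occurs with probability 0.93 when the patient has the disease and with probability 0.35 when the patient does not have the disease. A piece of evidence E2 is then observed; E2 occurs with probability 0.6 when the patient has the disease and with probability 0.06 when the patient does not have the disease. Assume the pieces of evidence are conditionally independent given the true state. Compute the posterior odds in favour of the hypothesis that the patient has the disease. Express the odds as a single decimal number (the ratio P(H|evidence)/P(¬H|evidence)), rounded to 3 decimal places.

Posterior odds ≈ 2.416

Prior odds = 4/44 = 0.090909.
Likelihood ratio for E1 = 0.93/0.35 = 2.6571.
Likelihood ratio for E2 = 0.6/0.06 = 10.000.
Posterior odds = prior odds × LR₁ × LR₂ = 2.4156.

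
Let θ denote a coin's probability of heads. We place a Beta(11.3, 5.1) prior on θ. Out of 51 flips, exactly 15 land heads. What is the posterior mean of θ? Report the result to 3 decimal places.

Posterior mean ≈ 0.390

Observing 15 successes and 36 failures updates Beta(11.3, 5.1) by adding the success and failure counts to the two shape parameters: α = 11.3+15 = 26.3, β = 5.1+36 = 41.1.
E[θ | data] = 26.3/(26.3+41.1) = 0.390.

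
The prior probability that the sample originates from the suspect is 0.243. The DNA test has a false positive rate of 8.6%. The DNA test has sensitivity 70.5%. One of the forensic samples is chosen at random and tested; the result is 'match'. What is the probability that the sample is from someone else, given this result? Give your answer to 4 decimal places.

Write H for 'the sample originates from the suspect'. Prior odds H:¬H = 0.243/0.757 = 0.32100. For the 'match' outcome, the likelihood ratio is 0.705/0.086 = 8.1977.
Posterior odds = 0.32100 × 8.1977 = 2.6315, so P(H|E) = 2.6315/(1+2.6315) = 0.7246. Then P(¬H|E) = 1 − 0.7246 = 0.2754.

P(¬H | E) ≈ 0.2754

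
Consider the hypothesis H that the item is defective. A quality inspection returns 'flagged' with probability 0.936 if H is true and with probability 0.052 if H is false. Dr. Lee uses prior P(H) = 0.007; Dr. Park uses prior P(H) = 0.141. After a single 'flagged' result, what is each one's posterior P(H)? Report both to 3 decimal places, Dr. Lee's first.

P('+'|H) = 0.936, P('+'|¬H) = 0.052.
Dr. Lee: numerator 0.936·0.007 = 0.0065520; evidence = 0.0065520+0.052·0.993 = 0.058188; posterior = 0.113.
Dr. Park: numerator 0.936·0.141 = 0.13198; evidence = 0.13198+0.052·0.859 = 0.17664; posterior = 0.747.

Dr. Lee: 0.113; Dr. Park: 0.747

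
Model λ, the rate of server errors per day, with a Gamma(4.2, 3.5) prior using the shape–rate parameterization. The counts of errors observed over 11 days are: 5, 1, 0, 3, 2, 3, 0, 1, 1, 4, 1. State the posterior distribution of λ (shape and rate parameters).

Posterior: Gamma(shape=25.2, rate=14.5)

The Poisson likelihood adds the total count to the shape and the number of exposure periods to the rate. Here ∑xᵢ = 21 and n = 11, so shape 4.2→25.2 and rate 3.5→14.5.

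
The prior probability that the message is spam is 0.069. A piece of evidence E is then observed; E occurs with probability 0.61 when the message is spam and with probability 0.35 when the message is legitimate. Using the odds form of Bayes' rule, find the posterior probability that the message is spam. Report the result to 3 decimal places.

Prior odds = 0.069/(1−0.069) = 0.074114.
Likelihood ratio for E = 0.61/0.35 = 1.7429.
Posterior odds = prior odds × LR = 0.12917.
Posterior probability = odds/(1+odds) = 0.12917/1.1292 = 0.114.

Posterior probability ≈ 0.114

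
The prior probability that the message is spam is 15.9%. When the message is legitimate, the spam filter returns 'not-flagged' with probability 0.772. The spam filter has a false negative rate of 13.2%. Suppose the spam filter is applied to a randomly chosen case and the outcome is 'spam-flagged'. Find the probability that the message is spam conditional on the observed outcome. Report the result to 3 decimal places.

Write H for 'the message is spam'. Prior odds H:¬H = 0.159/0.841 = 0.18906. For the 'spam-flagged' outcome, the likelihood ratio is 0.868/0.228 = 3.8070.
Posterior odds = 0.18906 × 3.8070 = 0.71976, so P(H|E) = 0.71976/(1+0.71976) = 0.419.

P(H | E) ≈ 0.419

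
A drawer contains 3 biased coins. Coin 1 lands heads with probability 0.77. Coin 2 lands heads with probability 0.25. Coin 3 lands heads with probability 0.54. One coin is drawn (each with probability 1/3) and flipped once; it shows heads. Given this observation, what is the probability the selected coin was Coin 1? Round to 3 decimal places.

P(heads|C1) = 0.77; P(heads|C2) = 0.25; P(heads|C3) = 0.54.
Prior × likelihood for each source: 0.333333·0.77=0.2567, 0.333333·0.25=0.08333, 0.333333·0.54=0.1800. Summing gives P(heads) = 0.52000.
P(Coin 1 | heads) = 0.2567 / 0.52000 = 0.494.

Posterior probability ≈ 0.494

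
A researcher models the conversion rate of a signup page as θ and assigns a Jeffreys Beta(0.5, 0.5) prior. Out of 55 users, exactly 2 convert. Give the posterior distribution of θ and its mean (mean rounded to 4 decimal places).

The binomial likelihood is conjugate to the Beta prior: with 2 successes and 53 failures, the posterior is Beta(0.5+2, 0.5+53) = Beta(2.5, 53.5).
Posterior mean = α/(α+β) = 2.5/56 = 0.0446.

Posterior: Beta(2.5, 53.5); mean ≈ 0.0446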